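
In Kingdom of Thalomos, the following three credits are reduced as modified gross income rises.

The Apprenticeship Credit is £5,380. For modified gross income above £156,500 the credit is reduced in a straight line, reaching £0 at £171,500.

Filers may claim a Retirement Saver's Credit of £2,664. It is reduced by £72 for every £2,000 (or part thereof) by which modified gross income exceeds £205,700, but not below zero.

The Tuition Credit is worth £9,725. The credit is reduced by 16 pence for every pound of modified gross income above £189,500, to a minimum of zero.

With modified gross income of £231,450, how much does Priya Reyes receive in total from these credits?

£4,741

Apprenticeship Credit: £231,450 is at or above £171,500, so the credit is £0.
Retirement Saver's Credit: income exceeds £205,700 by £25,750, which is 13 full-or-partial £2,000 increments; reduction = 13 × £72 = £936, leaving £1,728.
Tuition Credit: 16% of the £41,950 excess over £189,500 is £6,712; credit = £9,725 − £6,712 = £3,013.
Total: £0 + £1,728 + £3,013 = £4,741.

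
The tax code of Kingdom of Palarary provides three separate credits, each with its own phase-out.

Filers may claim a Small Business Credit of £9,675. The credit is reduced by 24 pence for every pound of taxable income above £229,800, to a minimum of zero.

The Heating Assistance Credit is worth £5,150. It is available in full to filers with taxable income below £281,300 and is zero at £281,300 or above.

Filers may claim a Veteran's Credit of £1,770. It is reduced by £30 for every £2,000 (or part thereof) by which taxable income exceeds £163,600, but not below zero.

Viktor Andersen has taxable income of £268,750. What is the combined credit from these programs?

£5,657

Small Business Credit: 24% of the £38,950 excess over £229,800 is £9,348; credit = £9,675 − £9,348 = £327.
Heating Assistance Credit: £268,750 is below the £281,300 cutoff, so the full £5,150 applies.
Veteran's Credit: income exceeds £163,600 by £105,150, which is 53 full-or-partial £2,000 increments; reduction = 53 × £30 = £1,590, leaving £180.
Total: £327 + £5,150 + £180 = £5,657.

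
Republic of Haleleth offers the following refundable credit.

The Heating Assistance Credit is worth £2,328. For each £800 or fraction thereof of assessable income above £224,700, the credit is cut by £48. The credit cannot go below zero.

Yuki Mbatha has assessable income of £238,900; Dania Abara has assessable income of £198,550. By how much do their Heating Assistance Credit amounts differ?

Yuki (£238,900): Heating Assistance Credit: income exceeds £224,700 by £14,200, which is 18 full-or-partial £800 increments; reduction = 18 × £48 = £864, leaving £1,464.
Dania (£198,550): Heating Assistance Credit: £198,550 is at or below the £224,700 threshold, so the full £2,328 applies.
Difference: |£1,464 − £2,328| = £864.

£864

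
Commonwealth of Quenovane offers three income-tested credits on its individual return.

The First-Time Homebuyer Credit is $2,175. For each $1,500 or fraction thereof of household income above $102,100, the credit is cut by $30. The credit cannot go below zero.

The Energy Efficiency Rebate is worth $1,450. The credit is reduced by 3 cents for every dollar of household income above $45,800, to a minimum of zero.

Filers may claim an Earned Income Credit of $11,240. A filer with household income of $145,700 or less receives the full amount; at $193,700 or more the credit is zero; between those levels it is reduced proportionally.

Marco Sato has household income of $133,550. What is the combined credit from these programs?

First-Time Homebuyer Credit: income exceeds $102,100 by $31,450, which is 21 full-or-partial $1,500 increments; reduction = 21 × $30 = $630, leaving $1,545.
Energy Efficiency Rebate: 3% of the $87,750 excess over $45,800 is $2,632.50 ≥ base, so the credit is $0.
Earned Income Credit: $133,550 is at or below the $145,700 threshold, so the full $11,240 applies.
Total: $1,545 + $0 + $11,240 = $12,785.

$12,785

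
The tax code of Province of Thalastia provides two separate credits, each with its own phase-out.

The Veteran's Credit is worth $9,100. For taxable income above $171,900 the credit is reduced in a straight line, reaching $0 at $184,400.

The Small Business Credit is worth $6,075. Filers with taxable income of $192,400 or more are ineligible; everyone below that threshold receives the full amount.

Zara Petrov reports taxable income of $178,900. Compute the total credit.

$10,079

Veteran's Credit: $178,900 is $7,000 into a $12,500 phase-out range, leaving 5,500/12,500 of the credit: $9,100 × 5,500/12,500 = $4,004.
Small Business Credit: $178,900 is below the $192,400 cutoff, so the full $6,075 applies.
Total: $4,004 + $6,075 = $10,079.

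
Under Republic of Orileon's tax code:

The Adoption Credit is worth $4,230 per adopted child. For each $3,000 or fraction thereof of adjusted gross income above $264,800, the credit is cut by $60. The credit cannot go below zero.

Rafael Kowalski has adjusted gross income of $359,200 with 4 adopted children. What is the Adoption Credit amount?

Adoption Credit: base = 4 × $4,230 = $16,920. income exceeds $264,800 by $94,400, which is 32 full-or-partial $3,000 increments; reduction = 32 × $60 = $1,920, leaving $15,000.

$15,000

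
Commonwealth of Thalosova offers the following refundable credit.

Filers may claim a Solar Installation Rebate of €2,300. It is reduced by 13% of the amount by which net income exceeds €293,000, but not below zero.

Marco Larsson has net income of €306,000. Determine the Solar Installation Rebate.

€610

Solar Installation Rebate: 13% of the €13,000 excess over €293,000 is €1,690; credit = €2,300 − €1,690 = €610.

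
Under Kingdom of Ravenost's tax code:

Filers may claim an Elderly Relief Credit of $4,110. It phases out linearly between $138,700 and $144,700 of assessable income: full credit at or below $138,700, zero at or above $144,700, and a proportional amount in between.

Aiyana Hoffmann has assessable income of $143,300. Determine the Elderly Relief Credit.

$959

Elderly Relief Credit: $143,300 is $4,600 into a $6,000 phase-out range, leaving 1,400/6,000 of the credit: $4,110 × 1,400/6,000 = $959.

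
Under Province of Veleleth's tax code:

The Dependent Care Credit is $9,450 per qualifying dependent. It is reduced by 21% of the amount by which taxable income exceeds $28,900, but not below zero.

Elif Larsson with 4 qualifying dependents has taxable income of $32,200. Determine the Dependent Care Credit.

Dependent Care Credit: base = 4 × $9,450 = $37,800. 21% of the $3,300 excess over $28,900 is $693; credit = $37,800 − $693 = $37,107.

$37,107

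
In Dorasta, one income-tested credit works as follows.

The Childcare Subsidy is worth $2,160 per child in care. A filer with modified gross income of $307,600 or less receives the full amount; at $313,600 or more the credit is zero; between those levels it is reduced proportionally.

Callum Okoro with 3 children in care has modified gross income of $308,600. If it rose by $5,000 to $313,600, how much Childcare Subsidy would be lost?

$5,400

At $308,600 — base = 3 × $2,160 = $6,480. $308,600 is $1,000 into a $6,000 phase-out range, leaving 5,000/6,000 of the credit: $6,480 × 5,000/6,000 = $5,400.
At $313,600 — base = 3 × $2,160 = $6,480. $313,600 is at or above $313,600, so the credit is $0.
Lost: $5,400 − $0 = $5,400.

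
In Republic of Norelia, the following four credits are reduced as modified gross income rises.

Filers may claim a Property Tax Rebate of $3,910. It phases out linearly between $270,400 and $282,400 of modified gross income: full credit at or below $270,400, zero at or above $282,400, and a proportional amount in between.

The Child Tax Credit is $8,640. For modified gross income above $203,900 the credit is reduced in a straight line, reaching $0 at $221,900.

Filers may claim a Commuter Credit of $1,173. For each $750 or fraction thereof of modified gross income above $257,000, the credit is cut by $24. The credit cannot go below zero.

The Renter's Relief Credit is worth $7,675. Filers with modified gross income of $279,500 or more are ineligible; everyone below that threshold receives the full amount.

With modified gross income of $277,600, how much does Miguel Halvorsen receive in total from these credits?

$9,740

Property Tax Rebate: $277,600 is $7,200 into a $12,000 phase-out range, leaving 4,800/12,000 of the credit: $3,910 × 4,800/12,000 = $1,564.
Child Tax Credit: $277,600 is at or above $221,900, so the credit is $0.
Commuter Credit: income exceeds $257,000 by $20,600, which is 28 full-or-partial $750 increments; reduction = 28 × $24 = $672, leaving $501.
Renter's Relief Credit: $277,600 is below the $279,500 cutoff, so the full $7,675 applies.
Total: $1,564 + $0 + $501 + $7,675 = $9,740.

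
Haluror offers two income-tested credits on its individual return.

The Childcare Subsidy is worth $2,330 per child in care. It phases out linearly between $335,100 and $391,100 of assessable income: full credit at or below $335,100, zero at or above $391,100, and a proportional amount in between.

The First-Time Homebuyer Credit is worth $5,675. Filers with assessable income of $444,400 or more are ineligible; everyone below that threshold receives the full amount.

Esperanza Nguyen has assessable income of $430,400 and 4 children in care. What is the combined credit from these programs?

$5,675

Childcare Subsidy: base = 4 × $2,330 = $9,320. $430,400 is at or above $391,100, so the credit is $0.
First-Time Homebuyer Credit: $430,400 is below the $444,400 cutoff, so the full $5,675 applies.
Total: $0 + $5,675 = $5,675.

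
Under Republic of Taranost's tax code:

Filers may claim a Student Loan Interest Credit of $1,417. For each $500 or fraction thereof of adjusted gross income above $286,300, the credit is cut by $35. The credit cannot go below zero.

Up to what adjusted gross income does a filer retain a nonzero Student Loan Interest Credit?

After 40 increments the reduction is 40 × $35 = $1,400, leaving $17; one more increment wipes it out. Increment 40 ends at excess 40 × $500 = $20,000, so the highest qualifying income is $286,300 + $20,000 = $306,300.

$306,300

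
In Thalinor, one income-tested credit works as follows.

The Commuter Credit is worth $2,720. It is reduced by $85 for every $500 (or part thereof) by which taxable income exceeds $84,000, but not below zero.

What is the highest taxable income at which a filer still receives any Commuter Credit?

After 31 increments the reduction is 31 × $85 = $2,635, leaving $85; one more increment wipes it out. Increment 31 ends at excess 31 × $500 = $15,500, so the highest qualifying income is $84,000 + $15,500 = $99,500.

$99,500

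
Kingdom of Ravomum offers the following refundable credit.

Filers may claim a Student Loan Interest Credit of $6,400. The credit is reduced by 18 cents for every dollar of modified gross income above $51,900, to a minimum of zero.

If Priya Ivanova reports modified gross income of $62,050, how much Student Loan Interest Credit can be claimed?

Student Loan Interest Credit: 18% of the $10,150 excess over $51,900 is $1,827; credit = $6,400 − $1,827 = $4,573.

$4,573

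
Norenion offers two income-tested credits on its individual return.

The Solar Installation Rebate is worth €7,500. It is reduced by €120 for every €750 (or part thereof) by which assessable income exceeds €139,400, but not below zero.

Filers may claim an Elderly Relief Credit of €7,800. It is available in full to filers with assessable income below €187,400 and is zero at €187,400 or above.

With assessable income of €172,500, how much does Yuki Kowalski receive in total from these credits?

€9,900

Solar Installation Rebate: income exceeds €139,400 by €33,100, which is 45 full-or-partial €750 increments; reduction = 45 × €120 = €5,400, leaving €2,100.
Elderly Relief Credit: €172,500 is below the €187,400 cutoff, so the full €7,800 applies.
Total: €2,100 + €7,800 = €9,900.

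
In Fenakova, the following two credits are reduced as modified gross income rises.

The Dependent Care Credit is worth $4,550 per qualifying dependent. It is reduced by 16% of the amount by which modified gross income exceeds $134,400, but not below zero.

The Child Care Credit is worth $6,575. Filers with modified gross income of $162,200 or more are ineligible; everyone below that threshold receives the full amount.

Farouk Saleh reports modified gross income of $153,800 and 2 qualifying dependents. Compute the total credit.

Dependent Care Credit: base = 2 × $4,550 = $9,100. 16% of the $19,400 excess over $134,400 is $3,104; credit = $9,100 − $3,104 = $5,996.
Child Care Credit: $153,800 is below the $162,200 cutoff, so the full $6,575 applies.
Total: $5,996 + $6,575 = $12,571.

$12,571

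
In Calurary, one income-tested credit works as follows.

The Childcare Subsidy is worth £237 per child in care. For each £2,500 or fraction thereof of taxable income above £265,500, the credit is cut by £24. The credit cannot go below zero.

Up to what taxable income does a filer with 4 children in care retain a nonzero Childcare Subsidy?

£363,000

Full credit = 4 × £237 = £948.
After 39 increments the reduction is 39 × £24 = £936, leaving £12; one more increment wipes it out. Increment 39 ends at excess 39 × £2,500 = £97,500, so the highest qualifying income is £265,500 + £97,500 = £363,000.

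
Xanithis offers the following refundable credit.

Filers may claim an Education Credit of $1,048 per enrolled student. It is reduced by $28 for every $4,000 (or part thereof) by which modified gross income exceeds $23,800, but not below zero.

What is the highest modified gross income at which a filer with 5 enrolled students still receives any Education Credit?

Full credit = 5 × $1,048 = $5,240.
After 187 increments the reduction is 187 × $28 = $5,236, leaving $4; one more increment wipes it out. Increment 187 ends at excess 187 × $4,000 = $748,000, so the highest qualifying income is $23,800 + $748,000 = $771,800.

$771,800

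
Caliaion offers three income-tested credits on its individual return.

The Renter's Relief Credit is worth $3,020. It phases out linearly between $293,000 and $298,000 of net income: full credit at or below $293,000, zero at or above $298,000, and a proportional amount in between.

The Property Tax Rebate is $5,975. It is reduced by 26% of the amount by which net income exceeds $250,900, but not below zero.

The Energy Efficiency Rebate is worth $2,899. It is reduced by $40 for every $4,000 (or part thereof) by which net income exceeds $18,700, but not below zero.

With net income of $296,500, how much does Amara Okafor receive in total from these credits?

$1,005

Renter's Relief Credit: $296,500 is $3,500 into a $5,000 phase-out range, leaving 1,500/5,000 of the credit: $3,020 × 1,500/5,000 = $906.
Property Tax Rebate: 26% of the $45,600 excess over $250,900 is $11,856 ≥ base, so the credit is $0.
Energy Efficiency Rebate: income exceeds $18,700 by $277,800, which is 70 full-or-partial $4,000 increments; reduction = 70 × $40 = $2,800, leaving $99.
Total: $906 + $0 + $99 = $1,005.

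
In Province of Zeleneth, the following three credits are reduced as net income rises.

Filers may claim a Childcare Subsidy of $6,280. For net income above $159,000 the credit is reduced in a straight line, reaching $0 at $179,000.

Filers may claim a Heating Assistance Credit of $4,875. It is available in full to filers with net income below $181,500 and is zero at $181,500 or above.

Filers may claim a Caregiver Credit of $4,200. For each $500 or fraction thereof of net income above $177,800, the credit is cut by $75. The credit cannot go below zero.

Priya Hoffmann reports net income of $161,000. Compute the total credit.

$14,727

Childcare Subsidy: $161,000 is $2,000 into a $20,000 phase-out range, leaving 18,000/20,000 of the credit: $6,280 × 18,000/20,000 = $5,652.
Heating Assistance Credit: $161,000 is below the $181,500 cutoff, so the full $4,875 applies.
Caregiver Credit: $161,000 is at or below the $177,800 threshold, so the full $4,200 applies.
Total: $5,652 + $4,875 + $4,200 = $14,727.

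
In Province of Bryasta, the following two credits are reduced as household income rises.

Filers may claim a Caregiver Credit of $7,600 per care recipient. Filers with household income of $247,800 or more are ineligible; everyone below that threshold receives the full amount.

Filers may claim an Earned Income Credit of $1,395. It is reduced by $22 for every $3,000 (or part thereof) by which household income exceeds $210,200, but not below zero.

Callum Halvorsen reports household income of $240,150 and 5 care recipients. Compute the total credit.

$39,175

Caregiver Credit: base = 5 × $7,600 = $38,000. $240,150 is below the $247,800 cutoff, so the full $38,000 applies.
Earned Income Credit: income exceeds $210,200 by $29,950, which is 10 full-or-partial $3,000 increments; reduction = 10 × $22 = $220, leaving $1,175.
Total: $38,000 + $1,175 = $39,175.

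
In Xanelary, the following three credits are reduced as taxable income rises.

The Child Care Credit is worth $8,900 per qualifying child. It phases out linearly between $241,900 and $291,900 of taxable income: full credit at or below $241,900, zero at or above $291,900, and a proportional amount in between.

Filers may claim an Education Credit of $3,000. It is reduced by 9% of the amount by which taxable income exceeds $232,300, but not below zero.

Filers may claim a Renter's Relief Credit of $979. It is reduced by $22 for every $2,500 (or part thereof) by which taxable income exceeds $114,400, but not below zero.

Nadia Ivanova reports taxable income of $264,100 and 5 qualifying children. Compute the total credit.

Child Care Credit: base = 5 × $8,900 = $44,500. $264,100 is $22,200 into a $50,000 phase-out range, leaving 27,800/50,000 of the credit: $44,500 × 27,800/50,000 = $24,742.
Education Credit: 9% of the $31,800 excess over $232,300 is $2,862; credit = $3,000 − $2,862 = $138.
Renter's Relief Credit: income exceeds $114,400 by $149,700 → 60 increments × $22 = $1,320 ≥ base, so the credit is $0.
Total: $24,742 + $138 + $0 = $24,880.

$24,880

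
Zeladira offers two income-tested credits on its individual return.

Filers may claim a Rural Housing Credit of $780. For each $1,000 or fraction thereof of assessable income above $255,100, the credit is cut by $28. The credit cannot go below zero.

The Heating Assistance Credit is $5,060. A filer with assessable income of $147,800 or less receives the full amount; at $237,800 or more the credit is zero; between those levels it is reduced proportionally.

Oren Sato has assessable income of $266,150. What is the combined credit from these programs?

Rural Housing Credit: income exceeds $255,100 by $11,050, which is 12 full-or-partial $1,000 increments; reduction = 12 × $28 = $336, leaving $444.
Heating Assistance Credit: $266,150 is at or above $237,800, so the credit is $0.
Total: $444 + $0 = $444.

$444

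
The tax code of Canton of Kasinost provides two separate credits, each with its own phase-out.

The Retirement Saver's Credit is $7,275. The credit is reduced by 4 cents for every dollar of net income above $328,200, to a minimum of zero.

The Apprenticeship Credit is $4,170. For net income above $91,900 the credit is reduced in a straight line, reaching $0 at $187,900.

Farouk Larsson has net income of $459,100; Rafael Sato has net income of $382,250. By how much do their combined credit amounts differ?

$3,074

Farouk ($459,100): Retirement Saver's Credit: 4% of the $130,900 excess over $328,200 is $5,236; credit = $7,275 − $5,236 = $2,039. Apprenticeship Credit: $459,100 is at or above $187,900, so the credit is $0. total $2,039 + $0 = $2,039
Rafael ($382,250): Retirement Saver's Credit: 4% of the $54,050 excess over $328,200 is $2,162; credit = $7,275 − $2,162 = $5,113. Apprenticeship Credit: $382,250 is at or above $187,900, so the credit is $0. total $5,113 + $0 = $5,113
Difference: |$2,039 − $5,113| = $3,074.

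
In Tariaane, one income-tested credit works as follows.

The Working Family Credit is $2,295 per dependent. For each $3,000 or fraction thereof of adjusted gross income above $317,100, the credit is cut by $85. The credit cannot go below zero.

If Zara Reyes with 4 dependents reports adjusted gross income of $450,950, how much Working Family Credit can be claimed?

$5,355

Working Family Credit: base = 4 × $2,295 = $9,180. income exceeds $317,100 by $133,850, which is 45 full-or-partial $3,000 increments; reduction = 45 × $85 = $3,825, leaving $5,355.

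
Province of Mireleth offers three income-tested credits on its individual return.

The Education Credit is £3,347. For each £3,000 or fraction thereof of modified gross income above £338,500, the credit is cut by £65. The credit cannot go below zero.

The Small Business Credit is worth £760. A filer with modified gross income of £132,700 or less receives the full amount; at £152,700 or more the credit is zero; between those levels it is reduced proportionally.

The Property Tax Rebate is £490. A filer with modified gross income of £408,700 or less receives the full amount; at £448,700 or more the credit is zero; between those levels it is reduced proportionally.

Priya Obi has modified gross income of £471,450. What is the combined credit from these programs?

Education Credit: income exceeds £338,500 by £132,950, which is 45 full-or-partial £3,000 increments; reduction = 45 × £65 = £2,925, leaving £422.
Small Business Credit: £471,450 is at or above £152,700, so the credit is £0.
Property Tax Rebate: £471,450 is at or above £448,700, so the credit is £0.
Total: £422 + £0 + £0 = £422.

£422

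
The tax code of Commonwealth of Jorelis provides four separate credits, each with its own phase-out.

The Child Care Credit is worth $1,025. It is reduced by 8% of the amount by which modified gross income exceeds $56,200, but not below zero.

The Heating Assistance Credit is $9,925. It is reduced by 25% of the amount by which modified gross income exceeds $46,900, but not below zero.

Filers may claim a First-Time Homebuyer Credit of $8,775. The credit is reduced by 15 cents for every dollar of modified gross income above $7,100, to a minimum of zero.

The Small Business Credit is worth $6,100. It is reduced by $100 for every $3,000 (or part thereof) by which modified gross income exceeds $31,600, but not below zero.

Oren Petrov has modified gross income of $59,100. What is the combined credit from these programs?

$13,743

Child Care Credit: 8% of the $2,900 excess over $56,200 is $232; credit = $1,025 − $232 = $793.
Heating Assistance Credit: 25% of the $12,200 excess over $46,900 is $3,050; credit = $9,925 − $3,050 = $6,875.
First-Time Homebuyer Credit: 15% of the $52,000 excess over $7,100 is $7,800; credit = $8,775 − $7,800 = $975.
Small Business Credit: income exceeds $31,600 by $27,500, which is 10 full-or-partial $3,000 increments; reduction = 10 × $100 = $1,000, leaving $5,100.
Total: $793 + $6,875 + $975 + $5,100 = $13,743.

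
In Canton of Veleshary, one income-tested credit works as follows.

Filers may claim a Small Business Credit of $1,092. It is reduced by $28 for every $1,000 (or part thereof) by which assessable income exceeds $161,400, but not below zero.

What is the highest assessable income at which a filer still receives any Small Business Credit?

$199,400

After 38 increments the reduction is 38 × $28 = $1,064, leaving $28; one more increment wipes it out. Increment 38 ends at excess 38 × $1,000 = $38,000, so the highest qualifying income is $161,400 + $38,000 = $199,400.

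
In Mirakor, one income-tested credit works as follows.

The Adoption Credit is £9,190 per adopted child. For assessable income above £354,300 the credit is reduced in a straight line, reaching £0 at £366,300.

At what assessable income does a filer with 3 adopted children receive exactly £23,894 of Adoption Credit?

Full credit = 3 × £9,190 = £27,570.
£23,894 is 23,894/27,570 of the full £27,570, so 3,676/27,570 of the £12,000 range has been used: income = £354,300 + £12,000 × 3,676/27,570 = £355,900.

£355,900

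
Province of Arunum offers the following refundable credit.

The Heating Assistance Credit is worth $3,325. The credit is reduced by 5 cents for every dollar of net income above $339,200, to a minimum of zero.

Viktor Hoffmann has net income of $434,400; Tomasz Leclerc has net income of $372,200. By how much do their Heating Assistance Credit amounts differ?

Viktor ($434,400): Heating Assistance Credit: 5% of the $95,200 excess over $339,200 is $4,760 ≥ base, so the credit is $0.
Tomasz ($372,200): Heating Assistance Credit: 5% of the $33,000 excess over $339,200 is $1,650; credit = $3,325 − $1,650 = $1,675.
Difference: |$0 − $1,675| = $1,675.

$1,675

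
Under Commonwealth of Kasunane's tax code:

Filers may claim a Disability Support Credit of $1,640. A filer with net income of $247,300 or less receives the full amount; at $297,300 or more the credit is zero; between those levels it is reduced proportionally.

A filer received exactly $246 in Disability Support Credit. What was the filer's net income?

$289,800

$246 is 246/1,640 of the full $1,640, so 1,394/1,640 of the $50,000 range has been used: income = $247,300 + $50,000 × 1,394/1,640 = $289,800.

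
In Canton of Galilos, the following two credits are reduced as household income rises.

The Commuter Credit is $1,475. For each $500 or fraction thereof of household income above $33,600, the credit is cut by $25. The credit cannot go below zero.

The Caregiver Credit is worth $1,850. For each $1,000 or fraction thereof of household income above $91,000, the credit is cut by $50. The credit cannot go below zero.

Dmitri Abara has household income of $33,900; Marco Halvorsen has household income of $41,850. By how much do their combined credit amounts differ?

Dmitri ($33,900): Commuter Credit: income exceeds $33,600 by $300, which is 1 full-or-partial $500 increment; reduction = 1 × $25 = $25, leaving $1,450. Caregiver Credit: $33,900 is at or below the $91,000 threshold, so the full $1,850 applies. total $1,450 + $1,850 = $3,300
Marco ($41,850): Commuter Credit: income exceeds $33,600 by $8,250, which is 17 full-or-partial $500 increments; reduction = 17 × $25 = $425, leaving $1,050. Caregiver Credit: $41,850 is at or below the $91,000 threshold, so the full $1,850 applies. total $1,050 + $1,850 = $2,900
Difference: |$3,300 − $2,900| = $400.

$400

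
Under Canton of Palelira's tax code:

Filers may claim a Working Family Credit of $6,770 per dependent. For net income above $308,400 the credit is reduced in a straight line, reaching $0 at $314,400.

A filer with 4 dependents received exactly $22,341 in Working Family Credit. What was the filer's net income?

$309,450

Full credit = 4 × $6,770 = $27,080.
$22,341 is 22,341/27,080 of the full $27,080, so 4,739/27,080 of the $6,000 range has been used: income = $308,400 + $6,000 × 4,739/27,080 = $309,450.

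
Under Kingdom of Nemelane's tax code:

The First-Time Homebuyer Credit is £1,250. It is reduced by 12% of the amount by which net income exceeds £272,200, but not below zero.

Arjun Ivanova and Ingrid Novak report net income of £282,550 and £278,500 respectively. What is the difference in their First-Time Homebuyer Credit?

Arjun (£282,550): First-Time Homebuyer Credit: 12% of the £10,350 excess over £272,200 is £1,242; credit = £1,250 − £1,242 = £8.
Ingrid (£278,500): First-Time Homebuyer Credit: 12% of the £6,300 excess over £272,200 is £756; credit = £1,250 − £756 = £494.
Difference: |£8 − £494| = £486.

£486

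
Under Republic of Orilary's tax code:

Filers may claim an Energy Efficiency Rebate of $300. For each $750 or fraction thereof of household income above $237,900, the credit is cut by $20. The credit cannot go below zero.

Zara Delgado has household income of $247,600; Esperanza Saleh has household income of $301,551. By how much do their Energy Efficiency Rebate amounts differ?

$40

Zara ($247,600): Energy Efficiency Rebate: income exceeds $237,900 by $9,700, which is 13 full-or-partial $750 increments; reduction = 13 × $20 = $260, leaving $40.
Esperanza ($301,551): Energy Efficiency Rebate: income exceeds $237,900 by $63,651 → 85 increments × $20 = $1,700 ≥ base, so the credit is $0.
Difference: |$40 − $0| = $40.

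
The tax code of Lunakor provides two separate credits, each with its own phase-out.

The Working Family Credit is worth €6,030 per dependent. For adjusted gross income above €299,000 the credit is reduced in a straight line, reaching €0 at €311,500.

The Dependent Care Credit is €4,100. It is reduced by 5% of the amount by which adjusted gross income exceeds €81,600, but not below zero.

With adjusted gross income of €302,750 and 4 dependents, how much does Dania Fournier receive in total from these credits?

€16,884

Working Family Credit: base = 4 × €6,030 = €24,120. €302,750 is €3,750 into a €12,500 phase-out range, leaving 8,750/12,500 of the credit: €24,120 × 8,750/12,500 = €16,884.
Dependent Care Credit: 5% of the €221,150 excess over €81,600 is €11,057.50 ≥ base, so the credit is €0.
Total: €16,884 + €0 = €16,884.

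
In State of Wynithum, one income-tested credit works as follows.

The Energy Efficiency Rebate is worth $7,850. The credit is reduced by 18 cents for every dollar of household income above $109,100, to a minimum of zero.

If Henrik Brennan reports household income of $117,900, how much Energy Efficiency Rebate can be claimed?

Energy Efficiency Rebate: 18% of the $8,800 excess over $109,100 is $1,584; credit = $7,850 − $1,584 = $6,266.

$6,266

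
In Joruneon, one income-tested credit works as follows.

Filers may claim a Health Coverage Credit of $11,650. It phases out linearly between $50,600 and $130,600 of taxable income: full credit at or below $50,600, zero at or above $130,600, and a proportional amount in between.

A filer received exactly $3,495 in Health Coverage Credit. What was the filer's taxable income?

$3,495 is 3,495/11,650 of the full $11,650, so 8,155/11,650 of the $80,000 range has been used: income = $50,600 + $80,000 × 8,155/11,650 = $106,600.

$106,600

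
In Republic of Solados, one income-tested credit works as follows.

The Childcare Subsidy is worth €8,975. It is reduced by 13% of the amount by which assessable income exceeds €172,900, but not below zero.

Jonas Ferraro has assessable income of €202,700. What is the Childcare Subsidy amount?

Childcare Subsidy: 13% of the €29,800 excess over €172,900 is €3,874; credit = €8,975 − €3,874 = €5,101.

€5,101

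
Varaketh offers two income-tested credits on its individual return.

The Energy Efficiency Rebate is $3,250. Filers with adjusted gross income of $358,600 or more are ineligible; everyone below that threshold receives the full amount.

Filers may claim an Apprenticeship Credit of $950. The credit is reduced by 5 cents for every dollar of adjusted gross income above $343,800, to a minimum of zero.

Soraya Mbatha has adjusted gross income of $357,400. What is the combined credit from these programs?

$3,520

Energy Efficiency Rebate: $357,400 is below the $358,600 cutoff, so the full $3,250 applies.
Apprenticeship Credit: 5% of the $13,600 excess over $343,800 is $680; credit = $950 − $680 = $270.
Total: $3,250 + $270 = $3,520.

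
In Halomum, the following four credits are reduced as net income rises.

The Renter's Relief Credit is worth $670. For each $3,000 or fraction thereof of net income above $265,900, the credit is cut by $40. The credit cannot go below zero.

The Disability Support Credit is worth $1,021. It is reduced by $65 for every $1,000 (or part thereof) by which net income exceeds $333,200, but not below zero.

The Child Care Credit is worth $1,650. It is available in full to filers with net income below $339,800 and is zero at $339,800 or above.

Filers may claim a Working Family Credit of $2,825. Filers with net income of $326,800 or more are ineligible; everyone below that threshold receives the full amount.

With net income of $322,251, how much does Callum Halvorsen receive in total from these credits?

Renter's Relief Credit: income exceeds $265,900 by $56,351 → 19 increments × $40 = $760 ≥ base, so the credit is $0.
Disability Support Credit: $322,251 is at or below the $333,200 threshold, so the full $1,021 applies.
Child Care Credit: $322,251 is below the $339,800 cutoff, so the full $1,650 applies.
Working Family Credit: $322,251 is below the $326,800 cutoff, so the full $2,825 applies.
Total: $0 + $1,021 + $1,650 + $2,825 = $5,496.

$5,496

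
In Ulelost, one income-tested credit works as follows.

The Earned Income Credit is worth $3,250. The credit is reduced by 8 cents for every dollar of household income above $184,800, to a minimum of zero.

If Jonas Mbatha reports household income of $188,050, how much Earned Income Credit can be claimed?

Earned Income Credit: 8% of the $3,250 excess over $184,800 is $260; credit = $3,250 − $260 = $2,990.

$2,990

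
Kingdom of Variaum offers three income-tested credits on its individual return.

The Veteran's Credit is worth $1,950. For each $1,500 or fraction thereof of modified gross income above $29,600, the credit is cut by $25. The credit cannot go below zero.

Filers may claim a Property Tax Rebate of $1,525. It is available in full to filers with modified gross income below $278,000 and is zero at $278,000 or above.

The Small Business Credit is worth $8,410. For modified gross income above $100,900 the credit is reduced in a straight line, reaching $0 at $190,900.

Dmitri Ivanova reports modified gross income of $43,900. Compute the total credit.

$11,635

Veteran's Credit: income exceeds $29,600 by $14,300, which is 10 full-or-partial $1,500 increments; reduction = 10 × $25 = $250, leaving $1,700.
Property Tax Rebate: $43,900 is below the $278,000 cutoff, so the full $1,525 applies.
Small Business Credit: $43,900 is at or below the $100,900 threshold, so the full $8,410 applies.
Total: $1,700 + $1,525 + $8,410 = $11,635.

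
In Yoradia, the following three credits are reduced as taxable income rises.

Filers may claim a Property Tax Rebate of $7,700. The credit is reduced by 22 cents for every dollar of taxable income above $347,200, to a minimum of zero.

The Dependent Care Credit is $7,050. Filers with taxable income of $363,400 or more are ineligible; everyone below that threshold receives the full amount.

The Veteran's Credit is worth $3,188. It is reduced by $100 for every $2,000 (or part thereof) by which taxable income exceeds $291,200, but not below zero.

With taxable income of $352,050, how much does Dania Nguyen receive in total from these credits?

Property Tax Rebate: 22% of the $4,850 excess over $347,200 is $1,067; credit = $7,700 − $1,067 = $6,633.
Dependent Care Credit: $352,050 is below the $363,400 cutoff, so the full $7,050 applies.
Veteran's Credit: income exceeds $291,200 by $60,850, which is 31 full-or-partial $2,000 increments; reduction = 31 × $100 = $3,100, leaving $88.
Total: $6,633 + $7,050 + $88 = $13,771.

$13,771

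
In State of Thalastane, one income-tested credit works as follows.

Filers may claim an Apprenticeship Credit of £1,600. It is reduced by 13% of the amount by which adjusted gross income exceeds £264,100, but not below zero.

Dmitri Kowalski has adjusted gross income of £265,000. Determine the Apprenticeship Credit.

£1,483

Apprenticeship Credit: 13% of the £900 excess over £264,100 is £117; credit = £1,600 − £117 = £1,483.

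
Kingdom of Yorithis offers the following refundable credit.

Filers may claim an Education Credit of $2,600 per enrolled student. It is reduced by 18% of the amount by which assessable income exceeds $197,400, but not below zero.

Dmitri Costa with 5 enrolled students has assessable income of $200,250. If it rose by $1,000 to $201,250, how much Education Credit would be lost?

At $200,250 — base = 5 × $2,600 = $13,000. 18% of the $2,850 excess over $197,400 is $513; credit = $13,000 − $513 = $12,487.
At $201,250 — base = 5 × $2,600 = $13,000. 18% of the $3,850 excess over $197,400 is $693; credit = $13,000 − $693 = $12,307.
Lost: $12,487 − $12,307 = $180.

$180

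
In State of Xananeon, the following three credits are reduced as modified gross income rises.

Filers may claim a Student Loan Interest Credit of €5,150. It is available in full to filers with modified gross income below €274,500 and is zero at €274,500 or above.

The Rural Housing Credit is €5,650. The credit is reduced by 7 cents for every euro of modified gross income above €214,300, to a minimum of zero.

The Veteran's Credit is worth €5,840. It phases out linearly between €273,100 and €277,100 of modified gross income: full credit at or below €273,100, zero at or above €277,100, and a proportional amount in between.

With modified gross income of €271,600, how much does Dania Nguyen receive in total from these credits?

Student Loan Interest Credit: €271,600 is below the €274,500 cutoff, so the full €5,150 applies.
Rural Housing Credit: 7% of the €57,300 excess over €214,300 is €4,011; credit = €5,650 − €4,011 = €1,639.
Veteran's Credit: €271,600 is at or below the €273,100 threshold, so the full €5,840 applies.
Total: €5,150 + €1,639 + €5,840 = €12,629.

€12,629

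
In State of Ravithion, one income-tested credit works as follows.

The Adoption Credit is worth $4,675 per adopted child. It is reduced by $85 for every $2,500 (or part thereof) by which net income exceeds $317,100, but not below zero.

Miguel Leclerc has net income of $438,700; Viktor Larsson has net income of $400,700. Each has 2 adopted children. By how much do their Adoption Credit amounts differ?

$1,275

Miguel ($438,700): Adoption Credit: base = 2 × $4,675 = $9,350. income exceeds $317,100 by $121,600, which is 49 full-or-partial $2,500 increments; reduction = 49 × $85 = $4,165, leaving $5,185.
Viktor ($400,700): Adoption Credit: base = 2 × $4,675 = $9,350. income exceeds $317,100 by $83,600, which is 34 full-or-partial $2,500 increments; reduction = 34 × $85 = $2,890, leaving $6,460.
Difference: |$5,185 − $6,460| = $1,275.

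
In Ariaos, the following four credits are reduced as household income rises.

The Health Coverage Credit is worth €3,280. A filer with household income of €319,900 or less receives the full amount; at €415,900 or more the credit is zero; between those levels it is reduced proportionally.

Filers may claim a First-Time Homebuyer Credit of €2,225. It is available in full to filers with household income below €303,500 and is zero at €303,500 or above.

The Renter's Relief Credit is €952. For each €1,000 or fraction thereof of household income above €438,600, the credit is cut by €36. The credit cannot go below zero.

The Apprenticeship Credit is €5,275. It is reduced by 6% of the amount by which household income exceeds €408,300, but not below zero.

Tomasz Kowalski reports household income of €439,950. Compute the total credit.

€4,256

Health Coverage Credit: €439,950 is at or above €415,900, so the credit is €0.
First-Time Homebuyer Credit: €439,950 meets or exceeds the €303,500 cutoff, so the credit is €0.
Renter's Relief Credit: income exceeds €438,600 by €1,350, which is 2 full-or-partial €1,000 increments; reduction = 2 × €36 = €72, leaving €880.
Apprenticeship Credit: 6% of the €31,650 excess over €408,300 is €1,899; credit = €5,275 − €1,899 = €3,376.
Total: €0 + €0 + €880 + €3,376 = €4,256.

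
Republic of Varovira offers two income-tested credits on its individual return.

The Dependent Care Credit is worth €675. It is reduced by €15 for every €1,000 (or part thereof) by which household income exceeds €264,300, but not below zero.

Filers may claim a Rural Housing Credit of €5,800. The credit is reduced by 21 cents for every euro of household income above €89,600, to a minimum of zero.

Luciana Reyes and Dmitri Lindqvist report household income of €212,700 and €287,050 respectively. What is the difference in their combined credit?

Luciana (€212,700): Dependent Care Credit: €212,700 is at or below the €264,300 threshold, so the full €675 applies. Rural Housing Credit: 21% of the €123,100 excess over €89,600 is €25,851 ≥ base, so the credit is €0. total €675 + €0 = €675
Dmitri (€287,050): Dependent Care Credit: income exceeds €264,300 by €22,750, which is 23 full-or-partial €1,000 increments; reduction = 23 × €15 = €345, leaving €330. Rural Housing Credit: 21% of the €197,450 excess over €89,600 is €41,464.50 ≥ base, so the credit is €0. total €330 + €0 = €330
Difference: |€675 − €330| = €345.

€345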